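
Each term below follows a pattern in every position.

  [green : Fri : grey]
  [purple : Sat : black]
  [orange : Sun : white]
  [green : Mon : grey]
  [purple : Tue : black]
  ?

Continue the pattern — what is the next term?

Colour: green, purple, orange, green, purple → orange (repeats green → purple → orange).
Day: runs through the weekdays Mon→Sun, so Fri, Sat, Sun, Mon, Tue → Wed.
Shade: repeats grey → black → white, so grey, black, white, grey, black → white.
Putting it together: [orange : Wed : white].

[orange : Wed : white]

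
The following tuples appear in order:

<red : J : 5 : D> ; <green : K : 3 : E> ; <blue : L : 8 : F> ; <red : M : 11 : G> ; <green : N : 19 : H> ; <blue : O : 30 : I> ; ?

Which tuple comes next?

Colour: repeats red → green → blue; red, green, blue, red, green, blue → red.
For the first letter, letters move forward 1 place in the alphabet: J, K, L, M, N, O → P.
Third entry: 5, 3, 8, 11, 19, 30 → 49 (each term is the sum of the two before it).
Second letter: D, E, F, G, H, I → J (letters move forward 1 place in the alphabet).
Combining the parts gives <red : P : 49 : J>.

<red : P : 49 : J>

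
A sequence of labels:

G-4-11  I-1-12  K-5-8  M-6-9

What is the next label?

O-11-5

Letter: letters move forward 2 places in the alphabet, so G, I, K, M → O.
Second component: each term is the sum of the two before it; 4, 1, 5, 6 → 11.
Third component: 11, 12, 8, 9 → 5 (alternating steps +1, −4, +1, −4, …).
So the next label is O-11-5.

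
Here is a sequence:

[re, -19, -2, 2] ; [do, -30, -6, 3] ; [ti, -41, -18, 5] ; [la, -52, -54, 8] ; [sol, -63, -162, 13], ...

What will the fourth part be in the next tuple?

Fourth part — each term is the sum of the two before it: 2, 3, 5, 8, 13 → 21.

21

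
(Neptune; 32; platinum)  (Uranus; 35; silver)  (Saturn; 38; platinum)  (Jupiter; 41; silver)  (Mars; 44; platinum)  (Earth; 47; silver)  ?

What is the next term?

Planet — runs backward through the planets Mercury→Neptune: Neptune, Uranus, Saturn, Jupiter, Mars, Earth → Venus.
For the second component, +3 each step: 32, 35, 38, 41, 44, 47 → 50.
Metal: alternates platinum ↔ silver, so platinum, silver, platinum, silver, platinum, silver → platinum.
So the next term is (Venus; 50; platinum).

(Venus; 50; platinum)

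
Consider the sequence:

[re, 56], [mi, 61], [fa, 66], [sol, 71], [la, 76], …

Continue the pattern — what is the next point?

For the note, runs through the solfège scale do→ti: re, mi, fa, sol, la → ti.
Second entry: +5 each step; 56, 61, 66, 71, 76 → 81.
Combining the parts gives [ti, 81].

[ti, 81]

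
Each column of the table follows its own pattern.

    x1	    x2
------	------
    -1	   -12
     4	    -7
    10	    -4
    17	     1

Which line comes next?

For the column x1, differences are 5, 6, 7, … (increasing by 1 each time): -1, 4, 10, 17 → 25.
Column x2: alternating steps +5, +3, +5, +3, …; -12, -7, -4, 1 → 4.
Combining the parts gives 25  4.

25  4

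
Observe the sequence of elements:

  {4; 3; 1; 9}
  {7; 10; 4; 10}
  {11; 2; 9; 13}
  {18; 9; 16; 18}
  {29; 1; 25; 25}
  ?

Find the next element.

{47; 8; 36; 34}

First part: each term is the sum of the two before it; 4, 7, 11, 18, 29 → 47.
Second part: alternating steps +7, −8, +7, −8, …; 3, 10, 2, 9, 1 → 8.
Third part: perfect squares: 1², 2², 3², …, so 1, 4, 9, 16, 25 → 36.
For the fourth part, differences are 1, 3, 5, … (increasing by 2 each time): 9, 10, 13, 18, 25 → 34.
Combining the parts gives {47; 8; 36; 34}.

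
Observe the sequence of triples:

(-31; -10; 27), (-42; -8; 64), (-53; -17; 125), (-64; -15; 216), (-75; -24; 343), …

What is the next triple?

First component: −11 each step, so -31, -42, -53, -64, -75 → -86.
Second component — alternating steps +2, −9, +2, −9, …: -10, -8, -17, -15, -24 → -22.
Third component: 27, 64, 125, 216, 343 → 512 (perfect cubes: 3³, 4³, 5³, …).
Putting it together: (-86; -22; 512).

(-86; -22; 512)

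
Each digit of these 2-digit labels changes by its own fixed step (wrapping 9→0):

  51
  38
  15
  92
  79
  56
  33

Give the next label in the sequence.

10

First digit: −2 each step, mod 10; 5, 3, 1, 9, 7, 5, 3 → 1.
Second digit: −3 each step, mod 10; 1, 8, 5, 2, 9, 6, 3 → 0.
Combining the parts gives 10.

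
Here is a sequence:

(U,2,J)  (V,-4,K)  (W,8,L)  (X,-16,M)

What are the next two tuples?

First letter: U, V, W, X → Y → Z (letters move forward 1 place in the alphabet).
Second slot: 2, -4, 8, -16 → 32 → -64 (×(-2) each step).
Second letter: J, K, L, M → N → O (letters move forward 1 place in the alphabet).
So the next two tuples are (Y,32,N) and (Z,-64,O).

(Y,32,N), (Z,-64,O)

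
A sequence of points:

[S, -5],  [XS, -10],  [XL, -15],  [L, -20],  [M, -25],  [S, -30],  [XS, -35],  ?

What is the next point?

Size: repeats S → XS → XL → L → M, so S, XS, XL, L, M, S, XS → XL.
Second component: −5 each step; -5, -10, -15, -20, -25, -30, -35 → -40.
Putting it together: [XL, -40].

[XL, -40]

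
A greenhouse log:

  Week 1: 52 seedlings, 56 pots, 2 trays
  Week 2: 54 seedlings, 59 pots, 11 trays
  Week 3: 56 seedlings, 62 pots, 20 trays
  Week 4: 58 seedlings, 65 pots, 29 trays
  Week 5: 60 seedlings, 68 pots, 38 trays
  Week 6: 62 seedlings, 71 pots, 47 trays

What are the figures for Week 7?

64 seedlings, 74 pots, 56 trays

Seedlings — +2 each step: 52, 54, 56, 58, 60, 62 → 64.
Pots — +3 each step: 56, 59, 62, 65, 68, 71 → 74.
Trays: +9 each step, so 2, 11, 20, 29, 38, 47 → 56.
So the next record is 64 seedlings, 74 pots, 56 trays.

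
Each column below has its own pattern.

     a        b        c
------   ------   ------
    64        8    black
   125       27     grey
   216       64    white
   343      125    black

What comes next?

Column a: 64, 125, 216, 343 → 512 (perfect cubes: 4³, 5³, 6³, …).
Column b: perfect cubes: 2³, 3³, 4³, …; 8, 27, 64, 125 → 216.
Column c: repeats black → grey → white, so black, grey, white, black → grey.
Putting it together: 512  216  grey.

512  216  grey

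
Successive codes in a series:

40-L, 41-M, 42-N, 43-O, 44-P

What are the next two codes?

First component goes 40, 41, 42, 43, 44 → 45 → 46 (+1 each step).
Letter: letters move forward 1 place in the alphabet; L, M, N, O, P → Q → R.
Putting the parts together: 45-Q and then 46-R.

45-Q then 46-R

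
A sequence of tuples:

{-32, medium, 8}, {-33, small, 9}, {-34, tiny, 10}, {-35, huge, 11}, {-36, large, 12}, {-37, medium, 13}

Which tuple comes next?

First entry: -32, -33, -34, -35, -36, -37 → -38 (−1 each step).
For the size, repeats medium → small → tiny → huge → large: medium, small, tiny, huge, large, medium → small.
Third entry: together with the first entry always sums to -24; 8, 9, 10, 11, 12, 13 → 14.
So the next tuple is {-38, small, 14}.

{-38, small, 14}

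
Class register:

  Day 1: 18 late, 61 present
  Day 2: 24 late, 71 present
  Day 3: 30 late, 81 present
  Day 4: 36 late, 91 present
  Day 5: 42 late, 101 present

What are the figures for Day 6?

Late goes 18, 24, 30, 36, 42 → 48 (+6 each step).
Present: 61, 71, 81, 91, 101 → 111 (+10 each step).
Combining the parts gives 48 late, 111 present.

48 late, 111 present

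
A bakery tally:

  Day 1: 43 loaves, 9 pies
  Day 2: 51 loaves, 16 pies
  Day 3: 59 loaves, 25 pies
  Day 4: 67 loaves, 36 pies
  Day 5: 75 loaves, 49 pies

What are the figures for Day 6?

83 loaves, 64 pies

Loaves goes 43, 51, 59, 67, 75 → 83 (+8 each step).
Pies: perfect squares: 3², 4², 5², …; 9, 16, 25, 36, 49 → 64.
Putting it together: 83 loaves, 64 pies.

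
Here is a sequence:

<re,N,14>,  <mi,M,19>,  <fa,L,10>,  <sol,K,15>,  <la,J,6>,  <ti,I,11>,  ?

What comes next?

Note — runs through the solfège scale do→ti: re, mi, fa, sol, la, ti → do.
For the letter, letters move back 1 place in the alphabet: N, M, L, K, J, I → H.
Third coordinate: alternating steps +5, −9, +5, −9, …; 14, 19, 10, 15, 6, 11 → 2.
So the next tuple is <do,H,2>.

<do,H,2>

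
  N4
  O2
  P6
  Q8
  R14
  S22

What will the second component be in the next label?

Second component: each term is the sum of the two before it, so 4, 2, 6, 8, 14, 22 → 36.

36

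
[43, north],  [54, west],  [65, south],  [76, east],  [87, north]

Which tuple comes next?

First part — +11 each step: 43, 54, 65, 76, 87 → 98.
Direction: repeats north → west → south → east; north, west, south, east, north → west.
Combining the parts gives [98, west].

[98, west]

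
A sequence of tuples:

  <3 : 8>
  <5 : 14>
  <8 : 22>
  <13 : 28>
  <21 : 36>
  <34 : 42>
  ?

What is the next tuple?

<55 : 50>

For the first coordinate, each term is the sum of the two before it: 3, 5, 8, 13, 21, 34 → 55.
Second coordinate: 8, 14, 22, 28, 36, 42 → 50 (alternating steps +6, +8, +6, +8, …).
Combining the parts gives <55 : 50>.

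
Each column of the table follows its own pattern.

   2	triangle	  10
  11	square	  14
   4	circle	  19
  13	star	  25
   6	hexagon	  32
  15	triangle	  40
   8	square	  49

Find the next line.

17  circle  59

First component: alternating steps +9, −7, +9, −7, …, so 2, 11, 4, 13, 6, 15, 8 → 17.
Shape: repeats triangle → square → circle → star → hexagon, so triangle, square, circle, star, hexagon, triangle, square → circle.
Third component: 10, 14, 19, 25, 32, 40, 49 → 59 (differences are 4, 5, 6, … (increasing by 1 each time)).
Combining the parts gives 17  circle  59.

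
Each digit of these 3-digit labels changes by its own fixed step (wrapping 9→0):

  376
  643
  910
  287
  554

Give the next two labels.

First digit: 3, 6, 9, 2, 5 → 8 → 1 (+3 each step, mod 10).
Second digit — −3 each step, mod 10: 7, 4, 1, 8, 5 → 2 → 9.
For the third digit, −3 each step, mod 10: 6, 3, 0, 7, 4 → 1 → 8.
Putting the parts together: 821 and then 198.

821, 198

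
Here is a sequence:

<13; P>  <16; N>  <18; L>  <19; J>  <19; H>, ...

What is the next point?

First entry: differences are 3, 2, 1, … (decreasing by 1 each time), so 13, 16, 18, 19, 19 → 18.
Letter goes P, N, L, J, H → F (letters move back 2 places in the alphabet).
Combining the parts gives <18; F>.

<18; F>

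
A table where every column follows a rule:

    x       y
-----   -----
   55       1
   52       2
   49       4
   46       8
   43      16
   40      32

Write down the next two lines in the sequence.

Column x — −3 each step: 55, 52, 49, 46, 43, 40 → 37 → 34.
For the column y, ×2 each step: 1, 2, 4, 8, 16, 32 → 64 → 128.
So the next two lines are 37  64 and 34  128.

37  64; 34  128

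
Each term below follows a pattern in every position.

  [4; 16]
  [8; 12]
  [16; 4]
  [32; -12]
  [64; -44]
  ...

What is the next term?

[128; -108]

First component: ×2 each step, so 4, 8, 16, 32, 64 → 128.
Second component: together with the first component always sums to 20, so 16, 12, 4, -12, -44 → -108.
Combining the parts gives [128; -108].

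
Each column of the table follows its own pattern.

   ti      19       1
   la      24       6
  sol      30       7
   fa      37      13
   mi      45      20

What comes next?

Note: ti, la, sol, fa, mi → re (runs backward through the solfège scale do→ti).
For the second component, differences are 5, 6, 7, … (increasing by 1 each time): 19, 24, 30, 37, 45 → 54.
For the third component, each term is the sum of the two before it: 1, 6, 7, 13, 20 → 33.
So the next row is re  54  33.

re  54  33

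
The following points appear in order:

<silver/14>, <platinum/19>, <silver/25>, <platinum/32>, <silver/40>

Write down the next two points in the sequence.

Metal: silver, platinum, silver, platinum, silver → platinum → silver (alternates silver ↔ platinum).
Second component: differences are 5, 6, 7, … (increasing by 1 each time); 14, 19, 25, 32, 40 → 49 → 59.
Putting the parts together: <platinum/49> and then <silver/59>.

<platinum/49>, <silver/59>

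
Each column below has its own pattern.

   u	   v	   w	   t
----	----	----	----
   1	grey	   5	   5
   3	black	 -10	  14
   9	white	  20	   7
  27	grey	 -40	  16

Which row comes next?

81  black  80  9

Column u: 1, 3, 9, 27 → 81 (×3 each step).
Column v: repeats grey → black → white; grey, black, white, grey → black.
Column w: ×(-2) each step, so 5, -10, 20, -40 → 80.
Column t goes 5, 14, 7, 16 → 9 (alternating steps +9, −7, +9, −7, …).
Putting it together: 81  black  80  9.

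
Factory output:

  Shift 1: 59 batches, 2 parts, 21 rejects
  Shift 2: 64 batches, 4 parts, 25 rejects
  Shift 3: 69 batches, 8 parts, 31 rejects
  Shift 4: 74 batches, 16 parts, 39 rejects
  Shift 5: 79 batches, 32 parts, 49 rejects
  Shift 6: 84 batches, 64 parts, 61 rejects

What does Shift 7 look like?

Batches: 59, 64, 69, 74, 79, 84 → 89 (+5 each step).
Parts: ×2 each step; 2, 4, 8, 16, 32, 64 → 128.
For the rejects, differences are 4, 6, 8, … (increasing by 2 each time): 21, 25, 31, 39, 49, 61 → 75.
So the next line is 89 batches, 128 parts, 75 rejects.

89 batches, 128 parts, 75 rejects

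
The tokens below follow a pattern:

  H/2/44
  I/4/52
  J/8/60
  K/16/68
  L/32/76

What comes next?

Letter — letters move forward 1 place in the alphabet: H, I, J, K, L → M.
Second component: ×2 each step; 2, 4, 8, 16, 32 → 64.
Third component goes 44, 52, 60, 68, 76 → 84 (+8 each step).
So the next token is M/64/84.

M/64/84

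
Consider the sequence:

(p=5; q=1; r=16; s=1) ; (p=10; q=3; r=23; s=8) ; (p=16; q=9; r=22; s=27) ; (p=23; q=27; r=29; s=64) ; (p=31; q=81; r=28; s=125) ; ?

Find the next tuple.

(p=40; q=243; r=35; s=216)

P: 5, 10, 16, 23, 31 → 40 (differences are 5, 6, 7, … (increasing by 1 each time)).
Q: 1, 3, 9, 27, 81 → 243 (×3 each step).
R: alternating steps +7, −1, +7, −1, …; 16, 23, 22, 29, 28 → 35.
S: perfect cubes: 1³, 2³, 3³, …, so 1, 8, 27, 64, 125 → 216.
So the next tuple is (p=40; q=243; r=35; s=216).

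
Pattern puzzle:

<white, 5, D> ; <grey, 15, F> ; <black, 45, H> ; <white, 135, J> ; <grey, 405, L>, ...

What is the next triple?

Shade: white, grey, black, white, grey → black (repeats white → grey → black).
Second part: ×3 each step, so 5, 15, 45, 135, 405 → 1215.
Letter goes D, F, H, J, L → N (letters move forward 2 places in the alphabet).
Putting it together: <black, 1215, N>.

<black, 1215, N>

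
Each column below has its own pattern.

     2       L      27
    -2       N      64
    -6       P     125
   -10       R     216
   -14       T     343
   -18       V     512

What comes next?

First component — −4 each step: 2, -2, -6, -10, -14, -18 → -22.
Letter: L, N, P, R, T, V → X (letters move forward 2 places in the alphabet).
Third component: perfect cubes: 3³, 4³, 5³, …; 27, 64, 125, 216, 343, 512 → 729.
So the next line is -22  X  729.

-22  X  729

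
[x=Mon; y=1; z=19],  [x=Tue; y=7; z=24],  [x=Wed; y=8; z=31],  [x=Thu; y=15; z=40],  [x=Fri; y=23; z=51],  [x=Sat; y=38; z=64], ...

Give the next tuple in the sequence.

X — runs through the weekdays Mon→Sun: Mon, Tue, Wed, Thu, Fri, Sat → Sun.
Y: each term is the sum of the two before it; 1, 7, 8, 15, 23, 38 → 61.
Z: differences are 5, 7, 9, … (increasing by 2 each time); 19, 24, 31, 40, 51, 64 → 79.
Combining the parts gives [x=Sun; y=61; z=79].

[x=Sun; y=61; z=79]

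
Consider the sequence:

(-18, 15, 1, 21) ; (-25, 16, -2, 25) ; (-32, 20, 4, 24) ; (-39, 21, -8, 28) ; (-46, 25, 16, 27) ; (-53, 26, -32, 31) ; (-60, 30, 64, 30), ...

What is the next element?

First value: −7 each step; -18, -25, -32, -39, -46, -53, -60 → -67.
Second value — alternating steps +1, +4, +1, +4, …: 15, 16, 20, 21, 25, 26, 30 → 31.
Third value — ×(-2) each step: 1, -2, 4, -8, 16, -32, 64 → -128.
Fourth value — alternating steps +4, −1, +4, −1, …: 21, 25, 24, 28, 27, 31, 30 → 34.
Putting it together: (-67, 31, -128, 34).

(-67, 31, -128, 34)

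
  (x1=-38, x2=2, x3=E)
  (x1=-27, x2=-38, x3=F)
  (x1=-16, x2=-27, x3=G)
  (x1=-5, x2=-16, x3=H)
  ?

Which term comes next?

X1 goes -38, -27, -16, -5 → 6 (+11 each step).
X2 — always the previous value of the x1: 2, -38, -27, -16 → -5.
X3: letters move forward 1 place in the alphabet, so E, F, G, H → I.
So the next term is (x1=6, x2=-5, x3=I).

(x1=6, x2=-5, x3=I)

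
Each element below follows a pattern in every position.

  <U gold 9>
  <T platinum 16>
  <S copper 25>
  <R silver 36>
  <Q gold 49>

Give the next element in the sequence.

Letter: letters move back 1 place in the alphabet; U, T, S, R, Q → P.
For the metal, repeats gold → platinum → copper → silver: gold, platinum, copper, silver, gold → platinum.
Third part: 9, 16, 25, 36, 49 → 64 (perfect squares: 3², 4², 5², …).
So the next element is <P platinum 64>.

<P platinum 64>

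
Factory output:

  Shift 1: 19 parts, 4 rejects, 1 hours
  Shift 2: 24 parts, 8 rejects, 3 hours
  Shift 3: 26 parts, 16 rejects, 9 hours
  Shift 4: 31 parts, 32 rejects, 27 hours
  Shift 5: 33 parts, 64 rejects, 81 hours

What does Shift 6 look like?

38 parts, 128 rejects, 243 hours

Parts — alternating steps +5, +2, +5, +2, …: 19, 24, 26, 31, 33 → 38.
Rejects — ×2 each step: 4, 8, 16, 32, 64 → 128.
Hours — ×3 each step: 1, 3, 9, 27, 81 → 243.
Putting it together: 38 parts, 128 rejects, 243 hours.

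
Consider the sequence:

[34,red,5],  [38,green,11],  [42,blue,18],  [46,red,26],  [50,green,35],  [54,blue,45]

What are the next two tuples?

[58,red,56], [62,green,68]

For the first part, +4 each step: 34, 38, 42, 46, 50, 54 → 58 → 62.
Colour: red, green, blue, red, green, blue → red → green (repeats red → green → blue).
Third part: differences are 6, 7, 8, … (increasing by 1 each time), so 5, 11, 18, 26, 35, 45 → 56 → 68.
Putting the parts together: [58,red,56] and then [62,green,68].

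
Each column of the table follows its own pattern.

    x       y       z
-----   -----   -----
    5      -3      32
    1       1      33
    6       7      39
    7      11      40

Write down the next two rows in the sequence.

Column x: 5, 1, 6, 7 → 13 → 20 (each term is the sum of the two before it).
Column y: alternating steps +4, +6, +4, +6, …, so -3, 1, 7, 11 → 17 → 21.
Column z: 32, 33, 39, 40 → 46 → 47 (alternating steps +1, +6, +1, +6, …).
Putting the parts together: 13  17  46 and then 20  21  47.

13  17  46; 20  21  47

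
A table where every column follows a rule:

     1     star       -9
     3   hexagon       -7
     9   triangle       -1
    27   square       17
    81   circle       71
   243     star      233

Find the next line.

729  hexagon  719

First component goes 1, 3, 9, 27, 81, 243 → 729 (×3 each step).
Shape goes star, hexagon, triangle, square, circle, star → hexagon (repeats star → hexagon → triangle → square → circle).
For the third component, always 10 less than the first component: -9, -7, -1, 17, 71, 233 → 719.
Combining the parts gives 729  hexagon  719.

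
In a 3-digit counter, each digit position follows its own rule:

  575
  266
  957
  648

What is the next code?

339

First digit goes 5, 2, 9, 6 → 3 (−3 each step, mod 10).
Second digit — −1 each step, mod 10: 7, 6, 5, 4 → 3.
Third digit: 5, 6, 7, 8 → 9 (+1 each step, mod 10).
Putting it together: 339.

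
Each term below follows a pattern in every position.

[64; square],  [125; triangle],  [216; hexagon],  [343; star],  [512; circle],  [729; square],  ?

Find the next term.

[1000; triangle]

For the first component, perfect cubes: 4³, 5³, 6³, …: 64, 125, 216, 343, 512, 729 → 1000.
For the shape, repeats square → triangle → hexagon → star → circle: square, triangle, hexagon, star, circle, square → triangle.
Combining the parts gives [1000; triangle].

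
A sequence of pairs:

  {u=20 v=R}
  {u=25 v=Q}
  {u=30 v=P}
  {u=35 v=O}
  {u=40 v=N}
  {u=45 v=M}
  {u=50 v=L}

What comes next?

{u=55 v=K}

U: +5 each step; 20, 25, 30, 35, 40, 45, 50 → 55.
V: R, Q, P, O, N, M, L → K (letters move back 1 place in the alphabet).
So the next pair is {u=55 v=K}.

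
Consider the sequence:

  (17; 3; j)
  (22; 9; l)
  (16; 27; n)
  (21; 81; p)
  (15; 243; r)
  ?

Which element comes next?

First part — alternating steps +5, −6, +5, −6, …: 17, 22, 16, 21, 15 → 20.
Second part: ×3 each step; 3, 9, 27, 81, 243 → 729.
Letter: letters move forward 2 places in the alphabet; j, l, n, p, r → t.
Putting it together: (20; 729; t).

(20; 729; t)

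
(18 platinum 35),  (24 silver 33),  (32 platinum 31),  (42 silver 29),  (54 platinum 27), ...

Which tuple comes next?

First slot: 18, 24, 32, 42, 54 → 68 (differences are 6, 8, 10, … (increasing by 2 each time)).
Metal: platinum, silver, platinum, silver, platinum → silver (alternates platinum ↔ silver).
Third slot — −2 each step: 35, 33, 31, 29, 27 → 25.
Combining the parts gives (68 silver 25).

(68 silver 25)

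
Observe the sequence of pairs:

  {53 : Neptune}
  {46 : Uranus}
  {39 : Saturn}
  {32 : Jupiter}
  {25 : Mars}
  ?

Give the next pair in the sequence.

{18 : Earth}

First entry: −7 each step; 53, 46, 39, 32, 25 → 18.
For the planet, runs backward through the planets Mercury→Neptune: Neptune, Uranus, Saturn, Jupiter, Mars → Earth.
So the next pair is {18 : Earth}.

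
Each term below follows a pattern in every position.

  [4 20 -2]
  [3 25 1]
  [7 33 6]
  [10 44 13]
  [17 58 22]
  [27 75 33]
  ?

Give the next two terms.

[44 95 46], [71 118 61]

First part: 4, 3, 7, 10, 17, 27 → 44 → 71 (each term is the sum of the two before it).
For the second part, differences are 5, 8, 11, … (increasing by 3 each time): 20, 25, 33, 44, 58, 75 → 95 → 118.
Third part: -2, 1, 6, 13, 22, 33 → 46 → 61 (differences are 3, 5, 7, … (increasing by 2 each time)).
Putting the parts together: [44 95 46] and then [71 118 61].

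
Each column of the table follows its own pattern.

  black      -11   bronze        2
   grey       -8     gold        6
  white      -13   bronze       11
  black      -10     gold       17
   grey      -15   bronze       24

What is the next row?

Shade — repeats black → grey → white: black, grey, white, black, grey → white.
Second component: alternating steps +3, −5, +3, −5, …, so -11, -8, -13, -10, -15 → -12.
Rank: bronze, gold, bronze, gold, bronze → gold (alternates bronze ↔ gold).
For the fourth component, differences are 4, 5, 6, … (increasing by 1 each time): 2, 6, 11, 17, 24 → 32.
So the next row is white  -12  gold  32.

white  -12  gold  32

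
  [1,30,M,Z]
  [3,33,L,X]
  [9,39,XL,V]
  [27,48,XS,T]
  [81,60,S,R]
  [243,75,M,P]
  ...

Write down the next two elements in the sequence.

For the first coordinate, ×3 each step: 1, 3, 9, 27, 81, 243 → 729 → 2187.
Second coordinate: 30, 33, 39, 48, 60, 75 → 93 → 114 (differences are 3, 6, 9, … (increasing by 3 each time)).
Size: repeats M → L → XL → XS → S, so M, L, XL, XS, S, M → L → XL.
Letter: letters move back 2 places in the alphabet; Z, X, V, T, R, P → N → L.
So the next two elements are [729,93,L,N] and [2187,114,XL,L].

[729,93,L,N], [2187,114,XL,L]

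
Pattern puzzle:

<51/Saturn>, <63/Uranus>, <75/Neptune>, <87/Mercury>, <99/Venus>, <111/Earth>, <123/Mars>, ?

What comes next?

<135/Jupiter>

First component: +12 each step, so 51, 63, 75, 87, 99, 111, 123 → 135.
Planet: runs through the planets Mercury→Neptune; Saturn, Uranus, Neptune, Mercury, Venus, Earth, Mars → Jupiter.
So the next point is <135/Jupiter>.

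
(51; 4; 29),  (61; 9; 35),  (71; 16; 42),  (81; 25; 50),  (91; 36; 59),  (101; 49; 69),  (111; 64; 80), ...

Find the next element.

First value — +10 each step: 51, 61, 71, 81, 91, 101, 111 → 121.
For the second value, perfect squares: 2², 3², 4², …: 4, 9, 16, 25, 36, 49, 64 → 81.
Third value goes 29, 35, 42, 50, 59, 69, 80 → 92 (differences are 6, 7, 8, … (increasing by 1 each time)).
Combining the parts gives (121; 81; 92).

(121; 81; 92)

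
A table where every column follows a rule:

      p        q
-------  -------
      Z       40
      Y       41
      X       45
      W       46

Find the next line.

V  50

Column p: Z, Y, X, W → V (letters move back 1 place in the alphabet).
Column q: alternating steps +1, +4, +1, +4, …; 40, 41, 45, 46 → 50.
So the next line is V  50.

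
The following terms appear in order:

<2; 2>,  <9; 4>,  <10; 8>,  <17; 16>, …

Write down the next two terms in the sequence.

First entry: alternating steps +7, +1, +7, +1, …, so 2, 9, 10, 17 → 18 → 25.
Second entry: ×2 each step, so 2, 4, 8, 16 → 32 → 64.
Putting the parts together: <18; 32> and then <25; 64>.

<18; 32>, <25; 64>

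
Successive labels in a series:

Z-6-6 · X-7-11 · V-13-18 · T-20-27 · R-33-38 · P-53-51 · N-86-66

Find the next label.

Letter: letters move back 2 places in the alphabet; Z, X, V, T, R, P, N → L.
Second component: 6, 7, 13, 20, 33, 53, 86 → 139 (each term is the sum of the two before it).
Third component goes 6, 11, 18, 27, 38, 51, 66 → 83 (differences are 5, 7, 9, … (increasing by 2 each time)).
Combining the parts gives L-139-83.

L-139-83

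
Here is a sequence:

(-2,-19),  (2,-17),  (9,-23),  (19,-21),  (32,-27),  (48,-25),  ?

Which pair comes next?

First slot: -2, 2, 9, 19, 32, 48 → 67 (differences are 4, 7, 10, … (increasing by 3 each time)).
Second slot: alternating steps +2, −6, +2, −6, …, so -19, -17, -23, -21, -27, -25 → -31.
So the next pair is (67,-31).

(67,-31)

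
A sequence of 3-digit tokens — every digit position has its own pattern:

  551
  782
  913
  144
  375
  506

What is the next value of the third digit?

7

Third digit goes 1, 2, 3, 4, 5, 6 → 7 (+1 each step, mod 10).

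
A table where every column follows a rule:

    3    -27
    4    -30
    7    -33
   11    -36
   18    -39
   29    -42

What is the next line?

47  -45

First component: each term is the sum of the two before it, so 3, 4, 7, 11, 18, 29 → 47.
For the second component, −3 each step: -27, -30, -33, -36, -39, -42 → -45.
Putting it together: 47  -45.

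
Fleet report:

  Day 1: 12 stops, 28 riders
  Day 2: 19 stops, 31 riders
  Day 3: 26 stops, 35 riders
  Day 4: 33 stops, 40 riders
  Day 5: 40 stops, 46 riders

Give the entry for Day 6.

47 stops, 53 riders

Stops: 12, 19, 26, 33, 40 → 47 (+7 each step).
Riders — differences are 3, 4, 5, … (increasing by 1 each time): 28, 31, 35, 40, 46 → 53.
Combining the parts gives 47 stops, 53 riders.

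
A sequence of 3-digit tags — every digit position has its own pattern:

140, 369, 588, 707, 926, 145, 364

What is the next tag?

First digit: +2 each step, mod 10, so 1, 3, 5, 7, 9, 1, 3 → 5.
For the second digit, +2 each step, mod 10: 4, 6, 8, 0, 2, 4, 6 → 8.
Third digit: −1 each step, mod 10; 0, 9, 8, 7, 6, 5, 4 → 3.
Putting it together: 583.

583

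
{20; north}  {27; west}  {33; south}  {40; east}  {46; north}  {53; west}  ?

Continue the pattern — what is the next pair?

{59; south}

First entry: alternating steps +7, +6, +7, +6, …; 20, 27, 33, 40, 46, 53 → 59.
Direction: north, west, south, east, north, west → south (repeats north → west → south → east).
So the next pair is {59; south}.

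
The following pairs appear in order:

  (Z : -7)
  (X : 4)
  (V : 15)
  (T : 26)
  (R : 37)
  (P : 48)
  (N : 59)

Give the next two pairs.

(L : 70), (J : 81)

Letter goes Z, X, V, T, R, P, N → L → J (letters move back 2 places in the alphabet).
Second part: +11 each step, so -7, 4, 15, 26, 37, 48, 59 → 70 → 81.
So the next two pairs are (L : 70) and (J : 81).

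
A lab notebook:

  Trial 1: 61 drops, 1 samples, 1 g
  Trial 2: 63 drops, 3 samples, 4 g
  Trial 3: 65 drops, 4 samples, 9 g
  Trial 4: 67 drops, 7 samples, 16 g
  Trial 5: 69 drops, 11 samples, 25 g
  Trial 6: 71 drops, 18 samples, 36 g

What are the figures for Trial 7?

73 drops, 29 samples, 49 g

Drops goes 61, 63, 65, 67, 69, 71 → 73 (+2 each step).
Samples: 1, 3, 4, 7, 11, 18 → 29 (each term is the sum of the two before it).
G goes 1, 4, 9, 16, 25, 36 → 49 (differences are 3, 5, 7, … (increasing by 2 each time)).
Putting it together: 73 drops, 29 samples, 49 g.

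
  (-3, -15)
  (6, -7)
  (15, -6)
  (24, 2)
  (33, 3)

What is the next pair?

(42, 11)

First slot: +9 each step, so -3, 6, 15, 24, 33 → 42.
Second slot goes -15, -7, -6, 2, 3 → 11 (alternating steps +8, +1, +8, +1, …).
Putting it together: (42, 11).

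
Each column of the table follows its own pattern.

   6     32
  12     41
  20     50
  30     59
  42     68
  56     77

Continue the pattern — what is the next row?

For the first component, differences are 6, 8, 10, … (increasing by 2 each time): 6, 12, 20, 30, 42, 56 → 72.
For the second component, +9 each step: 32, 41, 50, 59, 68, 77 → 86.
So the next row is 72  86.

72  86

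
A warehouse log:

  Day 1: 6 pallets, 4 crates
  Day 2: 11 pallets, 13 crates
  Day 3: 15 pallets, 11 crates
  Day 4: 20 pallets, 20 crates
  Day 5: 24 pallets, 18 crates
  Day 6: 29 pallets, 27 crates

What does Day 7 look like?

33 pallets, 25 crates

Pallets: alternating steps +5, +4, +5, +4, …; 6, 11, 15, 20, 24, 29 → 33.
Crates: alternating steps +9, −2, +9, −2, …, so 4, 13, 11, 20, 18, 27 → 25.
Putting it together: 33 pallets, 25 crates.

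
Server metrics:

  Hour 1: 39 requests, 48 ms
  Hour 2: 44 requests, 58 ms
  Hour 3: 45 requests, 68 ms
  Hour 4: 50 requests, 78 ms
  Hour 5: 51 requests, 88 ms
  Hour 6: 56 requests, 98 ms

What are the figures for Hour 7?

Requests: alternating steps +5, +1, +5, +1, …; 39, 44, 45, 50, 51, 56 → 57.
For the ms, +10 each step: 48, 58, 68, 78, 88, 98 → 108.
Putting it together: 57 requests, 108 ms.

57 requests, 108 ms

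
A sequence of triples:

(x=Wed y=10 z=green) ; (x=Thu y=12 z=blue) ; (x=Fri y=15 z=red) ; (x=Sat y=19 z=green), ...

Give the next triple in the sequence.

X — runs through the weekdays Mon→Sun: Wed, Thu, Fri, Sat → Sun.
Y goes 10, 12, 15, 19 → 24 (differences are 2, 3, 4, … (increasing by 1 each time)).
Z: green, blue, red, green → blue (repeats green → blue → red).
Putting it together: (x=Sun y=24 z=blue).

(x=Sun y=24 z=blue)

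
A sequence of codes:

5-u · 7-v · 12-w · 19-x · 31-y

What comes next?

50-z

For the first component, each term is the sum of the two before it: 5, 7, 12, 19, 31 → 50.
For the letter, letters move forward 1 place in the alphabet: u, v, w, x, y → z.
So the next code is 50-z.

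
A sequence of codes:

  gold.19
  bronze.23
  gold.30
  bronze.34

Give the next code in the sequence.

gold.41

Rank: gold, bronze, gold, bronze → gold (alternates gold ↔ bronze).
Second component — alternating steps +4, +7, +4, +7, …: 19, 23, 30, 34 → 41.
So the next code is gold.41.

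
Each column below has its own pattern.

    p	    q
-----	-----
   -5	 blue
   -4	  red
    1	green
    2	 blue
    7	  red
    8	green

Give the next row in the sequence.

Column p: -5, -4, 1, 2, 7, 8 → 13 (alternating steps +1, +5, +1, +5, …).
Column q — repeats blue → red → green: blue, red, green, blue, red, green → blue.
Combining the parts gives 13  blue.

13  blue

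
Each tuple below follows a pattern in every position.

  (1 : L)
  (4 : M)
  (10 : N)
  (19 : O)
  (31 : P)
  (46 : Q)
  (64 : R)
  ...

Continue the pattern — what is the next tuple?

First component goes 1, 4, 10, 19, 31, 46, 64 → 85 (differences are 3, 6, 9, … (increasing by 3 each time)).
Letter: letters move forward 1 place in the alphabet; L, M, N, O, P, Q, R → S.
Putting it together: (85 : S).

(85 : S)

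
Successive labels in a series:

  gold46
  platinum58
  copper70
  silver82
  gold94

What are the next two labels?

Metal — repeats gold → platinum → copper → silver: gold, platinum, copper, silver, gold → platinum → copper.
Second component: +12 each step, so 46, 58, 70, 82, 94 → 106 → 118.
Putting the parts together: platinum106 and then copper118.

platinum106, copper118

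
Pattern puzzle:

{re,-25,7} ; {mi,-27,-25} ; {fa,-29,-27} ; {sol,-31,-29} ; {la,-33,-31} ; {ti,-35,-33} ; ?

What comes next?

For the note, runs through the solfège scale do→ti: re, mi, fa, sol, la, ti → do.
Second coordinate: -25, -27, -29, -31, -33, -35 → -37 (−2 each step).
Third coordinate — always the previous value of the second coordinate: 7, -25, -27, -29, -31, -33 → -35.
So the next term is {do,-37,-35}.

{do,-37,-35}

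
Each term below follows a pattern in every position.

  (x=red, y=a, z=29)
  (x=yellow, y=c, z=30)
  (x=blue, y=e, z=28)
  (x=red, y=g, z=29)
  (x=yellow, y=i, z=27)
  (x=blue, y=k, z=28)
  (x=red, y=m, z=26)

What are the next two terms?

(x=yellow, y=o, z=27), (x=blue, y=q, z=25)

X — repeats red → yellow → blue: red, yellow, blue, red, yellow, blue, red → yellow → blue.
Y: a, c, e, g, i, k, m → o → q (letters move forward 2 places in the alphabet).
Z goes 29, 30, 28, 29, 27, 28, 26 → 27 → 25 (alternating steps +1, −2, +1, −2, …).
Putting the parts together: (x=yellow, y=o, z=27) and then (x=blue, y=q, z=25).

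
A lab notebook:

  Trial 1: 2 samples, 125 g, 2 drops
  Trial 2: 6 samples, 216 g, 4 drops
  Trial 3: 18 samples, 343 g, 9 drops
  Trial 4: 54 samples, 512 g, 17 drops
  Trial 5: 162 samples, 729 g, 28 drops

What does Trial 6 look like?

Samples — ×3 each step: 2, 6, 18, 54, 162 → 486.
For the g, perfect cubes: 5³, 6³, 7³, …: 125, 216, 343, 512, 729 → 1000.
Drops: differences are 2, 5, 8, … (increasing by 3 each time); 2, 4, 9, 17, 28 → 42.
Combining the parts gives 486 samples, 1000 g, 42 drops.

486 samples, 1000 g, 42 drops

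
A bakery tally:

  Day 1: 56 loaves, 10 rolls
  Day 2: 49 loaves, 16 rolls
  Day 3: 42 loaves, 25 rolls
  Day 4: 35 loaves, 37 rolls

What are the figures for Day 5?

Loaves: 56, 49, 42, 35 → 28 (−7 each step).
Rolls: 10, 16, 25, 37 → 52 (differences are 6, 9, 12, … (increasing by 3 each time)).
So the next row is 28 loaves, 52 rolls.

28 loaves, 52 rolls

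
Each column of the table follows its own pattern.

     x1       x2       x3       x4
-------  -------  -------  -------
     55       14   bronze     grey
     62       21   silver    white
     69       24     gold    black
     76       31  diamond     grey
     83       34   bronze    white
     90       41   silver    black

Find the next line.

Column x1: 55, 62, 69, 76, 83, 90 → 97 (+7 each step).
Column x2: alternating steps +7, +3, +7, +3, …, so 14, 21, 24, 31, 34, 41 → 44.
Column x3: bronze, silver, gold, diamond, bronze, silver → gold (repeats bronze → silver → gold → diamond).
Column x4 goes grey, white, black, grey, white, black → grey (repeats grey → white → black).
Combining the parts gives 97  44  gold  grey.

97  44  gold  grey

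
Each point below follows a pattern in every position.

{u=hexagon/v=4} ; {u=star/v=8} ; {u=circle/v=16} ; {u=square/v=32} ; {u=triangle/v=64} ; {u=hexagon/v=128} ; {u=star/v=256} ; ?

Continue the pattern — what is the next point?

U — repeats hexagon → star → circle → square → triangle: hexagon, star, circle, square, triangle, hexagon, star → circle.
For the v, ×2 each step: 4, 8, 16, 32, 64, 128, 256 → 512.
So the next point is {u=circle/v=512}.

{u=circle/v=512}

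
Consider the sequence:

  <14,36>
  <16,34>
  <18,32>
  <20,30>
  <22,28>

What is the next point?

First part: 14, 16, 18, 20, 22 → 24 (+2 each step).
Second part — together with the first part always sums to 50: 36, 34, 32, 30, 28 → 26.
Putting it together: <24,26>.

<24,26>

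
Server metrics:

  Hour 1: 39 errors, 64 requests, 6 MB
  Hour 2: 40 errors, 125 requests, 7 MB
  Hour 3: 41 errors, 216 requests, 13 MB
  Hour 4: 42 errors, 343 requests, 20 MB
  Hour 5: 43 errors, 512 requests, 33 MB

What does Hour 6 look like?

44 errors, 729 requests, 53 MB

Errors goes 39, 40, 41, 42, 43 → 44 (+1 each step).
Requests: perfect cubes: 4³, 5³, 6³, …, so 64, 125, 216, 343, 512 → 729.
MB: each term is the sum of the two before it; 6, 7, 13, 20, 33 → 53.
Putting it together: 44 errors, 729 requests, 53 MB.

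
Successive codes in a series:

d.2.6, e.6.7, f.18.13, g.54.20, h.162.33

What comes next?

For the letter, letters move forward 1 place in the alphabet: d, e, f, g, h → i.
Second component: 2, 6, 18, 54, 162 → 486 (×3 each step).
For the third component, each term is the sum of the two before it: 6, 7, 13, 20, 33 → 53.
Combining the parts gives i.486.53.

i.486.53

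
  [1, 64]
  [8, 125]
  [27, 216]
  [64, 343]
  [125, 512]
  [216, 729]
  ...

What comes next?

[343, 1000]

First slot: 1, 8, 27, 64, 125, 216 → 343 (perfect cubes: 1³, 2³, 3³, …).
Second slot: perfect cubes: 4³, 5³, 6³, …; 64, 125, 216, 343, 512, 729 → 1000.
Putting it together: [343, 1000].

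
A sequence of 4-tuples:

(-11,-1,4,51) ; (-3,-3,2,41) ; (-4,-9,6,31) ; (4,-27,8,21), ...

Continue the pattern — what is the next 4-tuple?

(3,-81,14,11)

For the first component, alternating steps +8, −1, +8, −1, …: -11, -3, -4, 4 → 3.
Second component goes -1, -3, -9, -27 → -81 (×3 each step).
Third component: each term is the sum of the two before it, so 4, 2, 6, 8 → 14.
Fourth component: −10 each step, so 51, 41, 31, 21 → 11.
Combining the parts gives (3,-81,14,11).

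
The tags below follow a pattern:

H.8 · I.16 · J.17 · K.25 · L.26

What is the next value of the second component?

Second component: alternating steps +8, +1, +8, +1, …, so 8, 16, 17, 25, 26 → 34.

34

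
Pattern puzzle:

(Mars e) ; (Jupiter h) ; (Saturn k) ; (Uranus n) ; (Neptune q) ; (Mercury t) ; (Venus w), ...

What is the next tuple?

For the planet, runs through the planets Mercury→Neptune: Mars, Jupiter, Saturn, Uranus, Neptune, Mercury, Venus → Earth.
Letter: letters move forward 3 places in the alphabet; e, h, k, n, q, t, w → z.
Combining the parts gives (Earth z).

(Earth z)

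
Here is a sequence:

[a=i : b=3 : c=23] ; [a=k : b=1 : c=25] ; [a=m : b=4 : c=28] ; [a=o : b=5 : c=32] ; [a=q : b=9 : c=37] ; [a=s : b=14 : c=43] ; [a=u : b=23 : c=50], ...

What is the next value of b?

37

B: each term is the sum of the two before it; 3, 1, 4, 5, 9, 14, 23 → 37.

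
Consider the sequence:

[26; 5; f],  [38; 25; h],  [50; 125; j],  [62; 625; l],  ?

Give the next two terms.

For the first component, +12 each step: 26, 38, 50, 62 → 74 → 86.
For the second component, ×5 each step: 5, 25, 125, 625 → 3125 → 15625.
Letter: letters move forward 2 places in the alphabet, so f, h, j, l → n → p.
So the next two terms are [74; 3125; n] and [86; 15625; p].

[74; 3125; n], [86; 15625; p]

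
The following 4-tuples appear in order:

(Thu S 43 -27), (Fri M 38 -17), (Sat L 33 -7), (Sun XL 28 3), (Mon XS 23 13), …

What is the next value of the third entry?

18

Third entry goes 43, 38, 33, 28, 23 → 18 (−5 each step).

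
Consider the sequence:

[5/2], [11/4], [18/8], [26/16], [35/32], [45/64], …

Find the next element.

First value: differences are 6, 7, 8, … (increasing by 1 each time), so 5, 11, 18, 26, 35, 45 → 56.
For the second value, ×2 each step: 2, 4, 8, 16, 32, 64 → 128.
Combining the parts gives [56/128].

[56/128]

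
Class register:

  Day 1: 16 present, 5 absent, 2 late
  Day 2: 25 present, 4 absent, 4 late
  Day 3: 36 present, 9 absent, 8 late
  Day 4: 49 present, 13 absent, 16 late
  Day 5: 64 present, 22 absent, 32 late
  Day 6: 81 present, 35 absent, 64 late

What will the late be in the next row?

128

Late: 2, 4, 8, 16, 32, 64 → 128 (×2 each step).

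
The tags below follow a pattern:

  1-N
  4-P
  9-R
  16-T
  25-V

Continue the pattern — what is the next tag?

First component: perfect squares: 1², 2², 3², …, so 1, 4, 9, 16, 25 → 36.
Letter goes N, P, R, T, V → X (letters move forward 2 places in the alphabet).
Putting it together: 36-X.

36-X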